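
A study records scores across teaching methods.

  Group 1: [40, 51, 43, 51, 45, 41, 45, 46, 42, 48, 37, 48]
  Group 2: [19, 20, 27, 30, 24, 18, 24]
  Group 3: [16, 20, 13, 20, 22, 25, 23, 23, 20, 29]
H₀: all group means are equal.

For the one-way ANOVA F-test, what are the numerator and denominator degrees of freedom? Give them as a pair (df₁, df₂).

k = 3 groups, N = 29 total
df = (k−1, N−k) = (3−1, 29−3) = (2, 26)

degrees of freedom = [2, 26]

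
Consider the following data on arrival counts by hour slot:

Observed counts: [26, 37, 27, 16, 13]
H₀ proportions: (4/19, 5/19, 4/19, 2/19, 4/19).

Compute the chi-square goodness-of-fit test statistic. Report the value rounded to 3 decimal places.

n = 119; E_i = n·p_i = [25.05, 31.32, 25.05, 12.53, 25.05]
χ² = (26−25.05)²/25.05 + (37−31.32)²/31.32 + (27−25.05)²/25.05 + (16−12.53)²/12.53 + (13−25.05)²/25.05 = 7.9807
df = 4

test statistic = 7.981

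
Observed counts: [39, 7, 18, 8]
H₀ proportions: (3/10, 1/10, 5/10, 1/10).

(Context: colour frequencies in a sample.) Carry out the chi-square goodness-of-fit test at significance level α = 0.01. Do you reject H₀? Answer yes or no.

reject H₀: yes

n = 72; E_i = n·p_i = [21.60, 7.20, 36.00, 7.20]
χ² = (39−21.60)²/21.60 + (7−7.20)²/7.20 + (18−36.00)²/36.00 + (8−7.20)²/7.20 = 23.1111
df = 3
p-value (upper-tail) = 0.00004
At α=0.01: p < α → reject H₀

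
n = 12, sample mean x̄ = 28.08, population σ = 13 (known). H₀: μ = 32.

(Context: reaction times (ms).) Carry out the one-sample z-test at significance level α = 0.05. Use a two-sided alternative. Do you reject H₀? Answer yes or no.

SE = σ/√n = 13/√12 = 3.7528
z = (x̄−μ₀)/SE = (28.08−32)/3.7528 = -1.0446
p-value (two-sided) = 0.29623
At α=0.05: p ≥ α → fail to reject H₀

reject H₀: no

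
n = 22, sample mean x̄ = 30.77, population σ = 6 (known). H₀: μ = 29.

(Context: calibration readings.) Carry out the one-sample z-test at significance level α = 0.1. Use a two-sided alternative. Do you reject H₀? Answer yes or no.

SE = σ/√n = 6/√22 = 1.2792
z = (x̄−μ₀)/SE = (30.77−29)/1.2792 = 1.3837
p-value (two-sided) = 0.16646
At α=0.1: p ≥ α → fail to reject H₀

reject H₀: no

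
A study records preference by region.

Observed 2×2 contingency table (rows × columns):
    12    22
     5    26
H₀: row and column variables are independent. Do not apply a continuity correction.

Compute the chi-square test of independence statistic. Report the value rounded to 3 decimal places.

Row totals [34, 31], col totals [17, 48], n=65
χ² = (12−8.89)²/8.89 + (22−25.11)²/25.11 + (5−8.11)²/8.11 + (26−22.89)²/22.89 = 3.0838
df = 1

test statistic = 3.084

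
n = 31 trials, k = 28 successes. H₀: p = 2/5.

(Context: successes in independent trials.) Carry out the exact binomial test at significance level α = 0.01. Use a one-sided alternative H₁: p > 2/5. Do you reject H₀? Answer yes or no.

reject H₀: yes

Exact binomial: n=31, k=28, p₀=2/5=0.4000
P(X≥28) from Σ C(n,i)·p₀^i·(1−p₀)^(n−i)
p-value (one-sided, H₁ greater) = 0.00000
At α=0.01: p < α → reject H₀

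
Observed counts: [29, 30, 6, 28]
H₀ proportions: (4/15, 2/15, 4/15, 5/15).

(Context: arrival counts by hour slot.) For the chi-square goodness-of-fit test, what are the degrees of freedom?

df = k − 1 = 4 − 1 = 3

degrees of freedom = 3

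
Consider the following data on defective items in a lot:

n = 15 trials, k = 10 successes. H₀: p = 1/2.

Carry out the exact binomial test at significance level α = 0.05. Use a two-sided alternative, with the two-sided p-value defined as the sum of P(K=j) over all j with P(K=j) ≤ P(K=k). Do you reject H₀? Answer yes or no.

reject H₀: no

Exact binomial: n=15, k=10, p₀=1/2=0.5000
P(X=j) = C(n,j)·p₀^j·(1−p₀)^(n−j); p = Σ P(X=j) over j with P(X=j) ≤ P(X=10)
p-value (two-sided) = 0.30176
At α=0.05: p ≥ α → fail to reject H₀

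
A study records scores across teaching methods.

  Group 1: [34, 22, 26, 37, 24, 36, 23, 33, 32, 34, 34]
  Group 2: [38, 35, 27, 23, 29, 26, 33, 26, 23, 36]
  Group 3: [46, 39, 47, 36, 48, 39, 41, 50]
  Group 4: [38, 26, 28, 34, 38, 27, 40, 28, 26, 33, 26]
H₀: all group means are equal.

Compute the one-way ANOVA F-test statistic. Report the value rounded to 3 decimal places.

Group means [30.45, 29.60, 43.25, 31.27], grand mean 33.025
SSB = Σnᵢ(x̄ᵢ−x̄)² = 1060.166; SSW = ΣΣ(x−x̄ᵢ)² = 1064.809
MSB = 1060.166/3 = 353.3886; MSW = 1064.809/36 = 29.5780
F = MSB/MSW = 11.9477
df = (3, 36)

test statistic = 11.948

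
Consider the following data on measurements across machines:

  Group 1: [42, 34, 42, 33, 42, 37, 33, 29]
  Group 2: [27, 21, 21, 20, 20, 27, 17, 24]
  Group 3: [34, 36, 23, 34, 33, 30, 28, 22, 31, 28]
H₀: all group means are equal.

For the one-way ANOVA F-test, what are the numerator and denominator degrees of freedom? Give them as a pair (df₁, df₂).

k = 3 groups, N = 26 total
df = (k−1, N−k) = (3−1, 26−3) = (2, 23)

degrees of freedom = [2, 23]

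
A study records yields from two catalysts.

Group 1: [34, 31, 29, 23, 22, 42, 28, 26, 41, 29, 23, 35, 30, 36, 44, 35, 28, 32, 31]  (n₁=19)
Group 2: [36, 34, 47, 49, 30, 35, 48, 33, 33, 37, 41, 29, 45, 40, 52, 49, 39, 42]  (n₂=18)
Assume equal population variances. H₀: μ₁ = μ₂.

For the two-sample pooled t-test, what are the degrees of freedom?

df = n₁ + n₂ − 2 = 19 + 18 − 2 = 35

degrees of freedom = 35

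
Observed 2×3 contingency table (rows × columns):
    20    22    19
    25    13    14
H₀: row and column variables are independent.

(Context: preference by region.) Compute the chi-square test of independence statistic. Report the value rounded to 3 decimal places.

Row totals [61, 52], col totals [45, 35, 33], n=113
χ² = (20−24.29)²/24.29 + (22−18.89)²/18.89 + (19−17.81)²/17.81 + (25−20.71)²/20.71 + (13−16.11)²/16.11 + (14−15.19)²/15.19 = 2.9292
df = 2

test statistic = 2.929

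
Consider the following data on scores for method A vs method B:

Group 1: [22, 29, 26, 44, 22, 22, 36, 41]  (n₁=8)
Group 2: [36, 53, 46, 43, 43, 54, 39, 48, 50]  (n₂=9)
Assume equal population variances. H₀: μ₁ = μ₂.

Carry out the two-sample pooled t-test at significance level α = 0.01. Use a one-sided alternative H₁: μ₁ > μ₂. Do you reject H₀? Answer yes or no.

reject H₀: no

x̄₁=30.250, s₁=8.956, n₁=8
x̄₂=45.778, s₂=6.119, n₂=9
s_p² = [7·8.956² + 8·6.119²]/15 = 57.4037
SE = √(s_p²·(1/8+1/9)) = 3.6815
t = (30.250−45.778)/3.6815 = -4.2178
df = 15
p-value (one-sided, H₁ greater) = 0.99963
At α=0.01: p ≥ α → fail to reject H₀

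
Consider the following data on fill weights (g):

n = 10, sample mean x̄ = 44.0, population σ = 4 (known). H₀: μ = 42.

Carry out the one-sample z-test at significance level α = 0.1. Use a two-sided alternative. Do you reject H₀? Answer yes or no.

SE = σ/√n = 4/√10 = 1.2649
z = (x̄−μ₀)/SE = (44.0−42)/1.2649 = 1.5811
p-value (two-sided) = 0.11385
At α=0.1: p ≥ α → fail to reject H₀

reject H₀: no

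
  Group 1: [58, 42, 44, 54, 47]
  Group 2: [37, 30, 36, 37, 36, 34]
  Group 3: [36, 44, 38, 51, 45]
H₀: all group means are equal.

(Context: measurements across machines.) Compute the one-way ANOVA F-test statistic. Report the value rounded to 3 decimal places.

Group means [49.00, 35.00, 42.80], grand mean 41.812
SSB = Σnᵢ(x̄ᵢ−x̄)² = 541.637; SSW = ΣΣ(x−x̄ᵢ)² = 362.800
MSB = 541.637/2 = 270.8187; MSW = 362.800/13 = 27.9077
F = MSB/MSW = 9.7041
df = (2, 13)

test statistic = 9.704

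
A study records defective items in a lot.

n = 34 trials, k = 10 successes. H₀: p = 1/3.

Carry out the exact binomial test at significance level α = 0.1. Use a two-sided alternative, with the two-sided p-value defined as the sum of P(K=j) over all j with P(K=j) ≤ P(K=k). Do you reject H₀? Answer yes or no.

reject H₀: no

Exact binomial: n=34, k=10, p₀=1/3=0.3333
P(X=j) = C(n,j)·p₀^j·(1−p₀)^(n−j); p = Σ P(X=j) over j with P(X=j) ≤ P(X=10)
p-value (two-sided) = 0.71818
At α=0.1: p ≥ α → fail to reject H₀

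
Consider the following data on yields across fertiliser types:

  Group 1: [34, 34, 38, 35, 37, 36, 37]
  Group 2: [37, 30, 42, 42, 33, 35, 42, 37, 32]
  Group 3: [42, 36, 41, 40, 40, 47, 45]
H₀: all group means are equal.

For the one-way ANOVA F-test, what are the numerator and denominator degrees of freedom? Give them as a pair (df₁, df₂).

degrees of freedom = [2, 20]

k = 3 groups, N = 23 total
df = (k−1, N−k) = (3−1, 23−3) = (2, 20)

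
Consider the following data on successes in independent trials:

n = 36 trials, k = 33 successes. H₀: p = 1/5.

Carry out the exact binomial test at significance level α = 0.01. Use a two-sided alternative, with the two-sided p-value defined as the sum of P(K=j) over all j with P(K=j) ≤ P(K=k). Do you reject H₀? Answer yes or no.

Exact binomial: n=36, k=33, p₀=1/5=0.2000
P(X=j) = C(n,j)·p₀^j·(1−p₀)^(n−j); p = Σ P(X=j) over j with P(X=j) ≤ P(X=33)
p-value (two-sided) = 0.00000
At α=0.01: p < α → reject H₀

reject H₀: yes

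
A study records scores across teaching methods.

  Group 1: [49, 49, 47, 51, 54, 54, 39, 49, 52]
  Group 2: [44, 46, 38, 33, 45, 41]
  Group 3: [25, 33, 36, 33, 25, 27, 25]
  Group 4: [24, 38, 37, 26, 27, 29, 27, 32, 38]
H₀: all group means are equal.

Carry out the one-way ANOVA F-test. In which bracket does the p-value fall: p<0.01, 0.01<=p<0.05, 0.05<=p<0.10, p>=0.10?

Group means [49.33, 41.17, 29.14, 30.89], grand mean 37.839
SSB = Σnᵢ(x̄ᵢ−x̄)² = 2219.614; SSW = ΣΣ(x−x̄ᵢ)² = 666.579
MSB = 2219.614/3 = 739.8714; MSW = 666.579/27 = 24.6881
F = MSB/MSW = 29.9687
df = (3, 27)
p-value (upper-tail) = 0.00000
→ bracket: p<0.01

p-value bracket: p<0.01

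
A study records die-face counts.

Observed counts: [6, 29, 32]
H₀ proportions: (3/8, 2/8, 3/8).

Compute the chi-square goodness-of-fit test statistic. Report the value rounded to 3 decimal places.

n = 67; E_i = n·p_i = [25.12, 16.75, 25.12]
χ² = (6−25.12)²/25.12 + (29−16.75)²/16.75 + (32−25.12)²/25.12 = 25.3980
df = 2

test statistic = 25.398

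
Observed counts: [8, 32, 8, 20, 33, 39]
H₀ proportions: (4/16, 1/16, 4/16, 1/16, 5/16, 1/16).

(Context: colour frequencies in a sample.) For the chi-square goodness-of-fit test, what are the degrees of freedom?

df = k − 1 = 6 − 1 = 5

degrees of freedom = 5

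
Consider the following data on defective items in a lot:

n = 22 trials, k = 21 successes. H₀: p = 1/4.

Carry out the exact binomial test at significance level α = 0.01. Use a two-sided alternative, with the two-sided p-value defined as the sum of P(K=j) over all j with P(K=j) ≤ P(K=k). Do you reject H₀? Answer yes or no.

reject H₀: yes

Exact binomial: n=22, k=21, p₀=1/4=0.2500
P(X=j) = C(n,j)·p₀^j·(1−p₀)^(n−j); p = Σ P(X=j) over j with P(X=j) ≤ P(X=21)
p-value (two-sided) = 0.00000
At α=0.01: p < α → reject H₀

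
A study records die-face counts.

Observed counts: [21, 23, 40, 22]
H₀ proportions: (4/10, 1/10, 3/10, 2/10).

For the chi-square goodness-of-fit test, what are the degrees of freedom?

degrees of freedom = 3

df = k − 1 = 4 − 1 = 3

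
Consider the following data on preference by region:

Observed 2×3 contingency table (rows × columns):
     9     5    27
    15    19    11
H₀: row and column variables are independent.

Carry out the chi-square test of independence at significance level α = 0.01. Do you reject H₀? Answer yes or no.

reject H₀: yes

Row totals [41, 45], col totals [24, 24, 38], n=86
χ² = (9−11.44)²/11.44 + (5−11.44)²/11.44 + (27−18.12)²/18.12 + (15−12.56)²/12.56 + (19−12.56)²/12.56 + (11−19.88)²/19.88 = 16.2526
df = 2
p-value (upper-tail) = 0.00030
At α=0.01: p < α → reject H₀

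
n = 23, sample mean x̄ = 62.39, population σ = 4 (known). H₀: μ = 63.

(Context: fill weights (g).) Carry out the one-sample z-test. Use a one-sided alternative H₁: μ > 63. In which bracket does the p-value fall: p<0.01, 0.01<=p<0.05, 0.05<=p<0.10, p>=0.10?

SE = σ/√n = 4/√23 = 0.8341
z = (x̄−μ₀)/SE = (62.39−63)/0.8341 = -0.7314
p-value (one-sided, H₁ greater) = 0.76772
→ bracket: p>=0.10

p-value bracket: p>=0.10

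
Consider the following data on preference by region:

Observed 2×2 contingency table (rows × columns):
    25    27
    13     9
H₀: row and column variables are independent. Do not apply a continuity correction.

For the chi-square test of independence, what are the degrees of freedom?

df = (r−1)(c−1) = (2−1)·(2−1) = 1

degrees of freedom = 1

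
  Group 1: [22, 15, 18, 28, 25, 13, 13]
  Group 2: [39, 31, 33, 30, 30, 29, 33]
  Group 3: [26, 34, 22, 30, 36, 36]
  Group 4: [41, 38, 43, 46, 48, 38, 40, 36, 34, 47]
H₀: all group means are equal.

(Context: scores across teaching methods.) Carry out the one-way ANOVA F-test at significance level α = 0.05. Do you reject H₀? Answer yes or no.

Group means [19.14, 32.14, 30.67, 41.10], grand mean 31.800
SSB = Σnᵢ(x̄ᵢ−x̄)² = 1994.852; SSW = ΣΣ(x−x̄ᵢ)² = 655.948
MSB = 1994.852/3 = 664.9508; MSW = 655.948/26 = 25.2288
F = MSB/MSW = 26.3569
df = (3, 26)
p-value (upper-tail) = 0.00000
At α=0.05: p < α → reject H₀

reject H₀: yes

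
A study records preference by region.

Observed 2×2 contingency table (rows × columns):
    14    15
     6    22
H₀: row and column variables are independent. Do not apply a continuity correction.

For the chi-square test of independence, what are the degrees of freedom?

degrees of freedom = 1

df = (r−1)(c−1) = (2−1)·(2−1) = 1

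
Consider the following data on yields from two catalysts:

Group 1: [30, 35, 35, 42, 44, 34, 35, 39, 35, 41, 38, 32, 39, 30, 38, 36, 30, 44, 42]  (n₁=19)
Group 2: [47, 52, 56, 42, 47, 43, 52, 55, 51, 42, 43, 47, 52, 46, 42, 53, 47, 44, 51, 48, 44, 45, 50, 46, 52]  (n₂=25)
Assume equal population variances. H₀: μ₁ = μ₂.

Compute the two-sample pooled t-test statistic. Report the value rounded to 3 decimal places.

test statistic = -8.319

x̄₁=36.789, s₁=4.541, n₁=19
x̄₂=47.880, s₂=4.256, n₂=25
s_p² = [18·4.541² + 24·4.256²]/42 = 19.1857
SE = √(s_p²·(1/19+1/25)) = 1.3331
t = (36.789−47.880)/1.3331 = -8.3193
df = 42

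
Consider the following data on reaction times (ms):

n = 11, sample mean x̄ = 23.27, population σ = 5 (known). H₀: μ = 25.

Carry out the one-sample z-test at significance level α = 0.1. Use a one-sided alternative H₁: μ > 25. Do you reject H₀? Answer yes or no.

reject H₀: no

SE = σ/√n = 5/√11 = 1.5076
z = (x̄−μ₀)/SE = (23.27−25)/1.5076 = -1.1476
p-value (one-sided, H₁ greater) = 0.87442
At α=0.1: p ≥ α → fail to reject H₀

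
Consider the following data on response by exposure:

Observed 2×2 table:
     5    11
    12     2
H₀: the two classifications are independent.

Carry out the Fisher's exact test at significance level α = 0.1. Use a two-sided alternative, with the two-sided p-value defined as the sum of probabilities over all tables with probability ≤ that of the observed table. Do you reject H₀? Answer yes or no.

Margins: r₁=16, r₂=14, c₁=17, c₂=13, n=30
p_obs = C(16,5)·C(14,12)/C(30,17); sum pmf over tables with pmf ≤ p_obs
p-value (two-sided) = 0.00391
At α=0.1: p < α → reject H₀

reject H₀: yes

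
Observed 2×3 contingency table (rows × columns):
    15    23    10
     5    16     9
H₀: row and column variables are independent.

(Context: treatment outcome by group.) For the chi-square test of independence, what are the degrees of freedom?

df = (r−1)(c−1) = (2−1)·(3−1) = 2

degrees of freedom = 2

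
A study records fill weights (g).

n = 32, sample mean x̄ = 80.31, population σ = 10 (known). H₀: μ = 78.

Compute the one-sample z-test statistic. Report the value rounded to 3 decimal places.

test statistic = 1.307

SE = σ/√n = 10/√32 = 1.7678
z = (x̄−μ₀)/SE = (80.31−78)/1.7678 = 1.3067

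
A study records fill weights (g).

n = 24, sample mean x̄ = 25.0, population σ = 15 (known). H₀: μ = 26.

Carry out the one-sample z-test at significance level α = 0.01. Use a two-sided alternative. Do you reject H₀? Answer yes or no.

SE = σ/√n = 15/√24 = 3.0619
z = (x̄−μ₀)/SE = (25.0−26)/3.0619 = -0.3266
p-value (two-sided) = 0.74397
At α=0.01: p ≥ α → fail to reject H₀

reject H₀: no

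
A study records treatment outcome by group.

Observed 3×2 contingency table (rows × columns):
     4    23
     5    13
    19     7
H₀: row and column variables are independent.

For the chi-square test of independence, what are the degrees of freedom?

degrees of freedom = 2

df = (r−1)(c−1) = (3−1)·(2−1) = 2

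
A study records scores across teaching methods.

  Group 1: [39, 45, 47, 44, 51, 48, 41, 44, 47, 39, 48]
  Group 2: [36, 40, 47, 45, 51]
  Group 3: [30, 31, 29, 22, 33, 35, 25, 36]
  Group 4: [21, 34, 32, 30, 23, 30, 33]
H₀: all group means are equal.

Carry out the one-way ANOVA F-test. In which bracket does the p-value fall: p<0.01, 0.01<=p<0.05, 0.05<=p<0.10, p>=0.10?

p-value bracket: p<0.01

Group means [44.82, 43.80, 30.12, 29.00], grand mean 37.290
SSB = Σnᵢ(x̄ᵢ−x̄)² = 1727.076; SSW = ΣΣ(x−x̄ᵢ)² = 603.311
MSB = 1727.076/3 = 575.6919; MSW = 603.311/27 = 22.3449
F = MSB/MSW = 25.7639
df = (3, 27)
p-value (upper-tail) = 0.00000
→ bracket: p<0.01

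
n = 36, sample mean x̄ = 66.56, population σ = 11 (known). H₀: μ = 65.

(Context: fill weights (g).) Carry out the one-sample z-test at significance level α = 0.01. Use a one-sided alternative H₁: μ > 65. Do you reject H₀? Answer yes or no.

SE = σ/√n = 11/√36 = 1.8333
z = (x̄−μ₀)/SE = (66.56−65)/1.8333 = 0.8509
p-value (one-sided, H₁ greater) = 0.19741
At α=0.01: p ≥ α → fail to reject H₀

reject H₀: no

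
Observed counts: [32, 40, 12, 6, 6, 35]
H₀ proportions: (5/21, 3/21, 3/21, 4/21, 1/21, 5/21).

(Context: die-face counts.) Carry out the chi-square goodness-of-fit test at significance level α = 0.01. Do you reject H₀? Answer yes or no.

n = 131; E_i = n·p_i = [31.19, 18.71, 18.71, 24.95, 6.24, 31.19]
χ² = (32−31.19)²/31.19 + (40−18.71)²/18.71 + (12−18.71)²/18.71 + (6−24.95)²/24.95 + (6−6.24)²/6.24 + (35−31.19)²/31.19 = 41.5099
df = 5
p-value (upper-tail) = 0.00000
At α=0.01: p < α → reject H₀

reject H₀: yes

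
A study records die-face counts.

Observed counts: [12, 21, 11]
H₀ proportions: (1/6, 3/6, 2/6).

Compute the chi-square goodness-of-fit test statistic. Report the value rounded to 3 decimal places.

test statistic = 3.932

n = 44; E_i = n·p_i = [7.33, 22.00, 14.67]
χ² = (12−7.33)²/7.33 + (21−22.00)²/22.00 + (11−14.67)²/14.67 = 3.9318
df = 2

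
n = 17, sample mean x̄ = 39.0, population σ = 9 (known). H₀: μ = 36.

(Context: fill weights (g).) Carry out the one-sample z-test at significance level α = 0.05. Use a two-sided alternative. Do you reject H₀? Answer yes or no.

SE = σ/√n = 9/√17 = 2.1828
z = (x̄−μ₀)/SE = (39.0−36)/2.1828 = 1.3744
p-value (two-sided) = 0.16933
At α=0.05: p ≥ α → fail to reject H₀

reject H₀: no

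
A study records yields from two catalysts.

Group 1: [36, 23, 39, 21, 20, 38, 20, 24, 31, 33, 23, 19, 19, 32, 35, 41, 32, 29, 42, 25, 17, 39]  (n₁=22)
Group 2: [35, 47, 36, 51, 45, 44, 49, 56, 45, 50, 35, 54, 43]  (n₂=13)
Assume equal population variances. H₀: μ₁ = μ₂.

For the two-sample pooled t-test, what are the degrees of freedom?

df = n₁ + n₂ − 2 = 22 + 13 − 2 = 33

degrees of freedom = 33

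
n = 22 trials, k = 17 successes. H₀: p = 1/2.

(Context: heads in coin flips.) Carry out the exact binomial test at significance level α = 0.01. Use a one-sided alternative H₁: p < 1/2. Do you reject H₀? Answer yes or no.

Exact binomial: n=22, k=17, p₀=1/2=0.5000
P(X≤17) from Σ C(n,i)·p₀^i·(1−p₀)^(n−i)
p-value (one-sided, H₁ less) = 0.99783
At α=0.01: p ≥ α → fail to reject H₀

reject H₀: no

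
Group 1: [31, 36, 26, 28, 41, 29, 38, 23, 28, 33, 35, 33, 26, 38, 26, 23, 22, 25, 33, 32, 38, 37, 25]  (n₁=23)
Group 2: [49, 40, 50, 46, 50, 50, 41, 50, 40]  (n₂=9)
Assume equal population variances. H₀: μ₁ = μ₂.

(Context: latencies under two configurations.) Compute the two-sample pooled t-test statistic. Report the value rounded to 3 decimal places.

test statistic = -7.281

x̄₁=30.696, s₁=5.692, n₁=23
x̄₂=46.222, s₂=4.604, n₂=9
s_p² = [22·5.692² + 8·4.604²]/30 = 29.4142
SE = √(s_p²·(1/23+1/9)) = 2.1324
t = (30.696−46.222)/2.1324 = -7.2813
df = 30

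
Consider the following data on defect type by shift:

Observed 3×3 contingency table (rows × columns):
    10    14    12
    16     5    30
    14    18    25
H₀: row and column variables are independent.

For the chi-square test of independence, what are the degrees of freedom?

df = (r−1)(c−1) = (3−1)·(3−1) = 4

degrees of freedom = 4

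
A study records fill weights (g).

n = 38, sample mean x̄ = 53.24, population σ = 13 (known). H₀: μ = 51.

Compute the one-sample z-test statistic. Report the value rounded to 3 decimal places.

test statistic = 1.062

SE = σ/√n = 13/√38 = 2.1089
z = (x̄−μ₀)/SE = (53.24−51)/2.1089 = 1.0622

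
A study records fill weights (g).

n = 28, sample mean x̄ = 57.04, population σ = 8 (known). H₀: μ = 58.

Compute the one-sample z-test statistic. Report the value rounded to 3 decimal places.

test statistic = -0.635

SE = σ/√n = 8/√28 = 1.5119
z = (x̄−μ₀)/SE = (57.04−58)/1.5119 = -0.6350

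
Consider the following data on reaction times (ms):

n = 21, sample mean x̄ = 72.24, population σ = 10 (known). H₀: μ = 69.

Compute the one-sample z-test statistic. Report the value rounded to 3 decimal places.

test statistic = 1.485

SE = σ/√n = 10/√21 = 2.1822
z = (x̄−μ₀)/SE = (72.24−69)/2.1822 = 1.4848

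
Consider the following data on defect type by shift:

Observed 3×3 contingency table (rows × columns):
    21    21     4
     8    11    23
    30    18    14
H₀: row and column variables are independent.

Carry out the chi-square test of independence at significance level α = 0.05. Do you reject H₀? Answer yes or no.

reject H₀: yes

Row totals [46, 42, 62], col totals [59, 50, 41], n=150
χ² = (21−18.09)²/18.09 + (21−15.33)²/15.33 + (4−12.57)²/12.57 + (8−16.52)²/16.52 + (11−14.00)²/14.00 + (23−11.48)²/11.48 + (30−24.39)²/24.39 + (18−20.67)²/20.67 + (14−16.95)²/16.95 = 27.1526
df = 4
p-value (upper-tail) = 0.00002
At α=0.05: p < α → reject H₀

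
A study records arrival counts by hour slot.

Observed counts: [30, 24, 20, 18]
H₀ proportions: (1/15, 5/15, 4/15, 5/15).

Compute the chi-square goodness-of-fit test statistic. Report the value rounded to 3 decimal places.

test statistic = 100.391

n = 92; E_i = n·p_i = [6.13, 30.67, 24.53, 30.67]
χ² = (30−6.13)²/6.13 + (24−30.67)²/30.67 + (20−24.53)²/24.53 + (18−30.67)²/30.67 = 100.3913
df = 3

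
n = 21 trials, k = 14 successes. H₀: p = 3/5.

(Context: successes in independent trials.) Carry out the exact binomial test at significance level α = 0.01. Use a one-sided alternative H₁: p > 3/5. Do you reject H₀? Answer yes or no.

reject H₀: no

Exact binomial: n=21, k=14, p₀=3/5=0.6000
P(X≥14) from Σ C(n,i)·p₀^i·(1−p₀)^(n−i)
p-value (one-sided, H₁ greater) = 0.34954
At α=0.01: p ≥ α → fail to reject H₀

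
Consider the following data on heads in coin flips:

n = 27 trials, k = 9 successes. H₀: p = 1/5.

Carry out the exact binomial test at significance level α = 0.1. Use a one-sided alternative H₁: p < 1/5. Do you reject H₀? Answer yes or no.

Exact binomial: n=27, k=9, p₀=1/5=0.2000
P(X≤9) from Σ C(n,i)·p₀^i·(1−p₀)^(n−i)
p-value (one-sided, H₁ less) = 0.96957
At α=0.1: p ≥ α → fail to reject H₀

reject H₀: no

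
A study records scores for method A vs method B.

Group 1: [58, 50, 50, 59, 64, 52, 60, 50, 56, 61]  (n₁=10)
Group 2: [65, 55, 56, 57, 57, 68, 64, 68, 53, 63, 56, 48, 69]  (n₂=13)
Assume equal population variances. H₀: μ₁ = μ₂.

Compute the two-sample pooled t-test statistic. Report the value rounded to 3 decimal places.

test statistic = -1.541

x̄₁=56.000, s₁=5.185, n₁=10
x̄₂=59.923, s₂=6.626, n₂=13
s_p² = [9·5.185² + 12·6.626²]/21 = 36.6154
SE = √(s_p²·(1/10+1/13)) = 2.5452
t = (56.000−59.923)/2.5452 = -1.5414
df = 21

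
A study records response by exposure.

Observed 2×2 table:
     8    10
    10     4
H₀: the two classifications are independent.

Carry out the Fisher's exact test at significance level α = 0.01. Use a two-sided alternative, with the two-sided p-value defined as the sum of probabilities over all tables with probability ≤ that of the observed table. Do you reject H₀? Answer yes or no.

reject H₀: no

Margins: r₁=18, r₂=14, c₁=18, c₂=14, n=32
p_obs = C(18,8)·C(14,10)/C(32,18); sum pmf over tables with pmf ≤ p_obs
p-value (two-sided) = 0.16487
At α=0.01: p ≥ α → fail to reject H₀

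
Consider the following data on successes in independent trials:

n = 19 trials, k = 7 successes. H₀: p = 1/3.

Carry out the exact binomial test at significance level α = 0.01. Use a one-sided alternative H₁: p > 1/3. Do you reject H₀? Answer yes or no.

Exact binomial: n=19, k=7, p₀=1/3=0.3333
P(X≥7) from Σ C(n,i)·p₀^i·(1−p₀)^(n−i)
p-value (one-sided, H₁ greater) = 0.45691
At α=0.01: p ≥ α → fail to reject H₀

reject H₀: no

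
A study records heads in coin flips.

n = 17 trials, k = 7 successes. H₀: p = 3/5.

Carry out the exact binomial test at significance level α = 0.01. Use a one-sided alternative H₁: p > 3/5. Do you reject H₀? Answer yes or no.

reject H₀: no

Exact binomial: n=17, k=7, p₀=3/5=0.6000
P(X≥7) from Σ C(n,i)·p₀^i·(1−p₀)^(n−i)
p-value (one-sided, H₁ greater) = 0.96519
At α=0.01: p ≥ α → fail to reject H₀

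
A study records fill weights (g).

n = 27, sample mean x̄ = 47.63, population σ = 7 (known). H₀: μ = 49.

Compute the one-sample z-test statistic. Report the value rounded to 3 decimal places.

test statistic = -1.017

SE = σ/√n = 7/√27 = 1.3472
z = (x̄−μ₀)/SE = (47.63−49)/1.3472 = -1.0170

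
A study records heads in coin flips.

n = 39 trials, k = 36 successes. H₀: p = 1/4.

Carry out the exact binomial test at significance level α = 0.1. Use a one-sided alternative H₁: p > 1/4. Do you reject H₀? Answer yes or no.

Exact binomial: n=39, k=36, p₀=1/4=0.2500
P(X≥36) from Σ C(n,i)·p₀^i·(1−p₀)^(n−i)
p-value (one-sided, H₁ greater) = 0.00000
At α=0.1: p < α → reject H₀

reject H₀: yes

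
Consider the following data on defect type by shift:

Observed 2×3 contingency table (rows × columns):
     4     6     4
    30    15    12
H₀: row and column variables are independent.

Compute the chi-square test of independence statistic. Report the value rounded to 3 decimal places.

test statistic = 2.680

Row totals [14, 57], col totals [34, 21, 16], n=71
χ² = (4−6.70)²/6.70 + (6−4.14)²/4.14 + (4−3.15)²/3.15 + (30−27.30)²/27.30 + (15−16.86)²/16.86 + (12−12.85)²/12.85 = 2.6804
df = 2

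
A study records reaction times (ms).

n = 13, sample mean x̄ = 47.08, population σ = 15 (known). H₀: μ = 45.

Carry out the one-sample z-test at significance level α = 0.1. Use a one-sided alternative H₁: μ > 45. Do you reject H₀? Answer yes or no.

reject H₀: no

SE = σ/√n = 15/√13 = 4.1603
z = (x̄−μ₀)/SE = (47.08−45)/4.1603 = 0.5000
p-value (one-sided, H₁ greater) = 0.30855
At α=0.1: p ≥ α → fail to reject H₀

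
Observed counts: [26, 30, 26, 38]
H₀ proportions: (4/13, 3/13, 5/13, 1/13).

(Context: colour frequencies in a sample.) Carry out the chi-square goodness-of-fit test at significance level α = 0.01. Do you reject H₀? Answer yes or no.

n = 120; E_i = n·p_i = [36.92, 27.69, 46.15, 9.23]
χ² = (26−36.92)²/36.92 + (30−27.69)²/27.69 + (26−46.15)²/46.15 + (38−9.23)²/9.23 = 101.8883
df = 3
p-value (upper-tail) = 0.00000
At α=0.01: p < α → reject H₀

reject H₀: yes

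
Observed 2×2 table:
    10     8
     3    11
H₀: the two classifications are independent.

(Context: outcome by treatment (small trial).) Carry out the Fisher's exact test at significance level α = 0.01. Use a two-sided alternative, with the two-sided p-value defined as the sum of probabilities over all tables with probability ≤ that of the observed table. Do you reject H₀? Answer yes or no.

reject H₀: no

Margins: r₁=18, r₂=14, c₁=13, c₂=19, n=32
p_obs = C(18,10)·C(14,3)/C(32,13); sum pmf over tables with pmf ≤ p_obs
p-value (two-sided) = 0.07511
At α=0.01: p ≥ α → fail to reject H₀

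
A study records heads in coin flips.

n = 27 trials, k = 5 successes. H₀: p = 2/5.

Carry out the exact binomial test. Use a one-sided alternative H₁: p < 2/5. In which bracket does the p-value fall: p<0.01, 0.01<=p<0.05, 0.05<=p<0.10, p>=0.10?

Exact binomial: n=27, k=5, p₀=2/5=0.4000
P(X≤5) from Σ C(n,i)·p₀^i·(1−p₀)^(n−i)
p-value (one-sided, H₁ less) = 0.01550
→ bracket: 0.01<=p<0.05

p-value bracket: 0.01<=p<0.05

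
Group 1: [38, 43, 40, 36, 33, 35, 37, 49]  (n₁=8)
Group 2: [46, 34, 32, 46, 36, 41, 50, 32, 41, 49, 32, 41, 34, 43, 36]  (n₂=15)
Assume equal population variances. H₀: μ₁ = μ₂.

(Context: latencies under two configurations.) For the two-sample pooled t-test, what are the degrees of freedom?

degrees of freedom = 21

df = n₁ + n₂ − 2 = 8 + 15 − 2 = 21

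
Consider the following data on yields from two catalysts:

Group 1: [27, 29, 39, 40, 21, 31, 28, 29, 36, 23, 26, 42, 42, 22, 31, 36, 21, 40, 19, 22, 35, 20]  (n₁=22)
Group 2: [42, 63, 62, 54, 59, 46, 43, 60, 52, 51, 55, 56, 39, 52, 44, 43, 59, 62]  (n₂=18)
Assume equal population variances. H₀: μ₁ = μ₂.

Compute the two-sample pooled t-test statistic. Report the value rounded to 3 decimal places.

x̄₁=29.955, s₁=7.743, n₁=22
x̄₂=52.333, s₂=7.829, n₂=18
s_p² = [21·7.743² + 17·7.829²]/38 = 60.5514
SE = √(s_p²·(1/22+1/18)) = 2.4731
t = (29.955−52.333)/2.4731 = -9.0488
df = 38

test statistic = -9.049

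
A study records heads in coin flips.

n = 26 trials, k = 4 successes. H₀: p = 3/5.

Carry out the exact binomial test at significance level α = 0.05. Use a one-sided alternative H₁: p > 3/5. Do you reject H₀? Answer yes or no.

Exact binomial: n=26, k=4, p₀=3/5=0.6000
P(X≥4) from Σ C(n,i)·p₀^i·(1−p₀)^(n−i)
p-value (one-sided, H₁ greater) = 1.00000
At α=0.05: p ≥ α → fail to reject H₀

reject H₀: no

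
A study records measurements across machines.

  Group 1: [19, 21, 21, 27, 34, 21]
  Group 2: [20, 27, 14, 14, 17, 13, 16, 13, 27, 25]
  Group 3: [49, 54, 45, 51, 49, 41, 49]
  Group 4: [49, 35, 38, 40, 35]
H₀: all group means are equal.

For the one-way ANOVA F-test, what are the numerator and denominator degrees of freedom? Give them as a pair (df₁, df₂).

k = 4 groups, N = 28 total
df = (k−1, N−k) = (4−1, 28−4) = (3, 24)

degrees of freedom = [3, 24]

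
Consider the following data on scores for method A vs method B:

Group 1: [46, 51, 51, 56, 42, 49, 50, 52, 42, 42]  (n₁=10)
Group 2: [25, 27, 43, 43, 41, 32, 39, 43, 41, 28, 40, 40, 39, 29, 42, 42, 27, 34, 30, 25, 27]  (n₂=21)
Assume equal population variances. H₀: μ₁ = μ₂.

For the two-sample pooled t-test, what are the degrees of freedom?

df = n₁ + n₂ − 2 = 10 + 21 − 2 = 29

degrees of freedom = 29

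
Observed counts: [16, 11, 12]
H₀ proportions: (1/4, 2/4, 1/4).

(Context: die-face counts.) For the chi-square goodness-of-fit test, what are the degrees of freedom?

df = k − 1 = 3 − 1 = 2

degrees of freedom = 2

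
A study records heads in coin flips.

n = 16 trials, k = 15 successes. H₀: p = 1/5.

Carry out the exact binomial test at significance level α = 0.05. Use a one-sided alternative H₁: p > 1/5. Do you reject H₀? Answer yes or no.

reject H₀: yes

Exact binomial: n=16, k=15, p₀=1/5=0.2000
P(X≥15) from Σ C(n,i)·p₀^i·(1−p₀)^(n−i)
p-value (one-sided, H₁ greater) = 0.00000
At α=0.05: p < α → reject H₀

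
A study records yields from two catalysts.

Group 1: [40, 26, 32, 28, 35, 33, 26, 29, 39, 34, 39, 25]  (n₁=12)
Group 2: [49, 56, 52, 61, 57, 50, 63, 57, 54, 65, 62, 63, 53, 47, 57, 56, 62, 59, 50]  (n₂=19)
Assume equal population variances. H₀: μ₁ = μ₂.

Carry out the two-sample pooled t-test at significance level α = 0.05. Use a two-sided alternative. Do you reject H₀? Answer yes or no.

reject H₀: yes

x̄₁=32.167, s₁=5.408, n₁=12
x̄₂=56.474, s₂=5.348, n₂=19
s_p² = [11·5.408² + 18·5.348²]/29 = 28.8415
SE = √(s_p²·(1/12+1/19)) = 1.9803
t = (32.167−56.474)/1.9803 = -12.2747
df = 29
p-value (two-sided) = 0.00000
At α=0.05: p < α → reject H₀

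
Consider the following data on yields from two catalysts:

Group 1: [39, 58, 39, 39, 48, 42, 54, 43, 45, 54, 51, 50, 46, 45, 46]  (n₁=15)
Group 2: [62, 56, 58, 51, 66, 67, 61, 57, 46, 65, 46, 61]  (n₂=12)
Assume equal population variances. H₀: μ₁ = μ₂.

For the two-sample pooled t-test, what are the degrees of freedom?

degrees of freedom = 25

df = n₁ + n₂ − 2 = 15 + 12 − 2 = 25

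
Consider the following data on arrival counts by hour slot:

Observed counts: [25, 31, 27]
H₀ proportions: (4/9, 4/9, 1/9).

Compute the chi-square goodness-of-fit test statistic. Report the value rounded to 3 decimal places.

n = 83; E_i = n·p_i = [36.89, 36.89, 9.22]
χ² = (25−36.89)²/36.89 + (31−36.89)²/36.89 + (27−9.22)²/9.22 = 39.0422
df = 2

test statistic = 39.042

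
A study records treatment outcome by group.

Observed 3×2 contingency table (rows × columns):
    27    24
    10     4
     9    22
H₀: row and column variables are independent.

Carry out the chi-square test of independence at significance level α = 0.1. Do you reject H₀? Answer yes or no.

Row totals [51, 14, 31], col totals [46, 50], n=96
χ² = (27−24.44)²/24.44 + (24−26.56)²/26.56 + (10−6.71)²/6.71 + (4−7.29)²/7.29 + (9−14.85)²/14.85 + (22−16.15)²/16.15 = 8.0468
df = 2
p-value (upper-tail) = 0.01789
At α=0.1: p < α → reject H₀

reject H₀: yes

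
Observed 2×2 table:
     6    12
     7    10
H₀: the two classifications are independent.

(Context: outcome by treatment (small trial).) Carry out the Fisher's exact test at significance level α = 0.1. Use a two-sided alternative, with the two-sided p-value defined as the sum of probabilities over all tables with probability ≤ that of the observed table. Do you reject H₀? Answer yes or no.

reject H₀: no

Margins: r₁=18, r₂=17, c₁=13, c₂=22, n=35
p_obs = C(18,6)·C(17,7)/C(35,13); sum pmf over tables with pmf ≤ p_obs
p-value (two-sided) = 0.73322
At α=0.1: p ≥ α → fail to reject H₀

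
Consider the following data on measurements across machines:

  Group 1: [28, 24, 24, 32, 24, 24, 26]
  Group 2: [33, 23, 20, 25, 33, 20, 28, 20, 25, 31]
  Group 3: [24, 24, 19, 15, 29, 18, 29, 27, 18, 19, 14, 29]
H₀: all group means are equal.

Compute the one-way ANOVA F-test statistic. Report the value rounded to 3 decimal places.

test statistic = 2.051

Group means [26.00, 25.80, 22.08], grand mean 24.310
SSB = Σnᵢ(x̄ᵢ−x̄)² = 101.690; SSW = ΣΣ(x−x̄ᵢ)² = 644.517
MSB = 101.690/2 = 50.8451; MSW = 644.517/26 = 24.7891
F = MSB/MSW = 2.0511
df = (2, 26)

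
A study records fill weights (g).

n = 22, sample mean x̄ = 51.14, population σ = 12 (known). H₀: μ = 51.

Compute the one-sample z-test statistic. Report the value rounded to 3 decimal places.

SE = σ/√n = 12/√22 = 2.5584
z = (x̄−μ₀)/SE = (51.14−51)/2.5584 = 0.0547

test statistic = 0.055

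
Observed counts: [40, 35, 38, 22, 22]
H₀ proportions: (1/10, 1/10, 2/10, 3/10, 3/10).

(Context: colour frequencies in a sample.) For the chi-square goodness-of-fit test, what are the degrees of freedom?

df = k − 1 = 5 − 1 = 4

degrees of freedom = 4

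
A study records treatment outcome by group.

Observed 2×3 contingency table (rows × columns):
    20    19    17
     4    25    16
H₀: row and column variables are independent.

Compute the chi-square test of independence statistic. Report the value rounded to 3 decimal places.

Row totals [56, 45], col totals [24, 44, 33], n=101
χ² = (20−13.31)²/13.31 + (19−24.40)²/24.40 + (17−18.30)²/18.30 + (4−10.69)²/10.69 + (25−19.60)²/19.60 + (16−14.70)²/14.70 = 10.4410
df = 2

test statistic = 10.441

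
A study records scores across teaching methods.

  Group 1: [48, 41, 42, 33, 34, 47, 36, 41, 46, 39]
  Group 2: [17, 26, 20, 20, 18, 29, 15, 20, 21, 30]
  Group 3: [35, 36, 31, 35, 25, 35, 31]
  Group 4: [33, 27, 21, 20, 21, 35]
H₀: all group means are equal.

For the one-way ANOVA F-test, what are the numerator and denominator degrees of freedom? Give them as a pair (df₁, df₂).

k = 4 groups, N = 33 total
df = (k−1, N−k) = (4−1, 33−4) = (3, 29)

degrees of freedom = [3, 29]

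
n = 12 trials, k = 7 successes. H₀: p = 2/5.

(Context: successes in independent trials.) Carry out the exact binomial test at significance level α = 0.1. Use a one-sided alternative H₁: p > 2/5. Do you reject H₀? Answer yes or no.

reject H₀: no

Exact binomial: n=12, k=7, p₀=2/5=0.4000
P(X≥7) from Σ C(n,i)·p₀^i·(1−p₀)^(n−i)
p-value (one-sided, H₁ greater) = 0.15821
At α=0.1: p ≥ α → fail to reject H₀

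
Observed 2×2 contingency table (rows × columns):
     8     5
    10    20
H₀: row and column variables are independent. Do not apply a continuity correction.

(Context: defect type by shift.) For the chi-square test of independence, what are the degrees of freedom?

degrees of freedom = 1

df = (r−1)(c−1) = (2−1)·(2−1) = 1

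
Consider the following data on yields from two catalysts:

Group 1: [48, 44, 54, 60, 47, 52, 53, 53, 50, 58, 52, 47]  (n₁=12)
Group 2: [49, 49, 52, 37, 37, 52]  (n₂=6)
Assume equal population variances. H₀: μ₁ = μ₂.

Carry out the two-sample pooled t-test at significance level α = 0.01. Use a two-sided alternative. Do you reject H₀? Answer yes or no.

x̄₁=51.500, s₁=4.642, n₁=12
x̄₂=46.000, s₂=7.099, n₂=6
s_p² = [11·4.642² + 5·7.099²]/16 = 30.5625
SE = √(s_p²·(1/12+1/6)) = 2.7642
t = (51.500−46.000)/2.7642 = 1.9897
df = 16
p-value (two-sided) = 0.06399
At α=0.01: p ≥ α → fail to reject H₀

reject H₀: no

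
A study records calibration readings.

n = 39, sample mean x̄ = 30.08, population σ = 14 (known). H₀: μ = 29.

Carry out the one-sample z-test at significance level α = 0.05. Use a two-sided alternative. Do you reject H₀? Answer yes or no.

SE = σ/√n = 14/√39 = 2.2418
z = (x̄−μ₀)/SE = (30.08−29)/2.2418 = 0.4818
p-value (two-sided) = 0.62998
At α=0.05: p ≥ α → fail to reject H₀

reject H₀: no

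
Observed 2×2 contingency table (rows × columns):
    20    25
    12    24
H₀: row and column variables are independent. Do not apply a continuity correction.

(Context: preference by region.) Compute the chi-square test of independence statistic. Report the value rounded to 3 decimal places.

Row totals [45, 36], col totals [32, 49], n=81
χ² = (20−17.78)²/17.78 + (25−27.22)²/27.22 + (12−14.22)²/14.22 + (24−21.78)²/21.78 = 1.0332
df = 1

test statistic = 1.033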